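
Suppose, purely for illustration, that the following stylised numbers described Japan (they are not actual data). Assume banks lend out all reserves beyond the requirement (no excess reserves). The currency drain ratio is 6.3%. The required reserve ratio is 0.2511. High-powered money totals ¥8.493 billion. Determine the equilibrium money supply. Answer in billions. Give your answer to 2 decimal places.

The money multiplier is m = (1 + c) / (rr + c) = (1 + 0.063) / (0.2511 + 0.063) ≈ 3.3843.
So M = m × MB = 3.3843 × 8.493 ≈ 28.7429 billion.

¥28.74 billion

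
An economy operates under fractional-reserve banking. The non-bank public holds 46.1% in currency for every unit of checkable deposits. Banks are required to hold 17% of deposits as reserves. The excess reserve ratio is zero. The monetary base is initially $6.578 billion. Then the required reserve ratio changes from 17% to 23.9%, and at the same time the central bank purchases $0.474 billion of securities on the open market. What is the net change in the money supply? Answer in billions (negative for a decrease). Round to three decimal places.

Before: m₁ = (1 + 0.461) / (0.17 + 0.461) ≈ 2.31537, MB₁ = 6.578, so M₁ = 2.31537 × 6.578 ≈ 15.2305 billion.
After: m₂ = (1 + 0.461) / (0.239 + 0.461) ≈ 2.08714, MB₂ = 6.578 + 0.474 = 7.052, so M₂ = 2.08714 × 7.052 ≈ 14.7185 billion.
ΔM = M₂ − M₁ = 14.7185 − 15.2305 = -0.512 billion.

-0.512 billion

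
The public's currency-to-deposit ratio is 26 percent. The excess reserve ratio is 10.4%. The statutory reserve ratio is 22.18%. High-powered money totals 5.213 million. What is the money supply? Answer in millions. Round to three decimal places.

11.213 million

The money multiplier is m = (1 + c) / (rr + e + c) = (1 + 0.26) / (0.2218 + 0.104 + 0.26) ≈ 2.15090.
So M = m × MB = 2.15090 × 5.213 ≈ 11.2126 million.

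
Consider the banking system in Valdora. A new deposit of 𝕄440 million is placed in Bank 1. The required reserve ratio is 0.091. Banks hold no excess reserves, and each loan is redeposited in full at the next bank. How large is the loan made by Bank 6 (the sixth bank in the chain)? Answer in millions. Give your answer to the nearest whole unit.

Each bank lends a fraction (1 − rr) = 0.9090 of the deposit it receives, so Bank 6 receives 440·0.9090^5 and lends 440·0.9090^6 ≈ 248.2195 million.

𝕄248 million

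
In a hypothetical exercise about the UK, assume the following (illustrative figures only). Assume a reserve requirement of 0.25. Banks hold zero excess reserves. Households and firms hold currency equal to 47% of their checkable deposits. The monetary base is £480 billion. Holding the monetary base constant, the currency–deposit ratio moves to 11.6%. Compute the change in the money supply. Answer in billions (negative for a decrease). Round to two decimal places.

Initially m₁ = (1 + 0.47) / (0.25 + 0.47) ≈ 2.041667, so M₁ = 2.041667 × 480 ≈ 980.0002 billion.
After the change m₂ = (1 + 0.116) / (0.25 + 0.116) ≈ 3.049180, so M₂ = 3.049180 × 480 = 1463.6064 billion.
ΔM = M₂ − M₁ = 1463.6064 − 980.0002 = 483.6062 billion.

£483.61 billion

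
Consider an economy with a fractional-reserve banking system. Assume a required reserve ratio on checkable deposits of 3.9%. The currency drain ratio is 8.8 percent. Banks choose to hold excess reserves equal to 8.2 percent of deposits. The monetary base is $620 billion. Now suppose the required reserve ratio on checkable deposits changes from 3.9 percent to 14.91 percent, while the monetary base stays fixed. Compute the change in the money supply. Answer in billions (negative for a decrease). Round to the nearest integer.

-1114 billion

Initially m₁ = (1 + 0.088) / (0.039 + 0.082 + 0.088) ≈ 5.2057, so M₁ = 5.2057 × 620 = 3227.534 billion.
After the change m₂ = (1 + 0.088) / (0.1491 + 0.082 + 0.088) ≈ 3.4096, so M₂ = 3.4096 × 620 = 2113.952 billion.
ΔM = M₂ − M₁ = 2113.952 − 3227.534 = -1113.582 billion.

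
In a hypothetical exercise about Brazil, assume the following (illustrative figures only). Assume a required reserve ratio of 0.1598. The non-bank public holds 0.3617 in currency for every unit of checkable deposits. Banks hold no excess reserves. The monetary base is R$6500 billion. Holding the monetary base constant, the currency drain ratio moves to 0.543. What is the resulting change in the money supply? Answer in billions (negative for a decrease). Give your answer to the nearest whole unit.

-2702 billion

Initially m₁ = (1 + 0.3617) / (0.1598 + 0.3617) ≈ 2.61112, so M₁ = 2.61112 × 6500 = 16972.28 billion.
After the change m₂ = (1 + 0.543) / (0.1598 + 0.543) ≈ 2.19550, so M₂ = 2.19550 × 6500 = 14270.75 billion.
ΔM = M₂ − M₁ = 14270.75 − 16972.28 = -2701.53 billion.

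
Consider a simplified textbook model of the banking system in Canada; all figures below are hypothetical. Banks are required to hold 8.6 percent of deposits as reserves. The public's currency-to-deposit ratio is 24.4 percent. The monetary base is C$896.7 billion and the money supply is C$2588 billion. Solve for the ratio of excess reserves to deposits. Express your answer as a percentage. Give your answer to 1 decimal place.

Using m = M/MB = 2588/896.7 ≈ 2.886138. Since m = (1 + c)/(c + rr + e), the denominator satisfies c + rr + e = (1 + c)/m = (1 + 0.244) / 2.886138 ≈ 0.431026.
With c = 0.244 and rr = 0.086, the ratio of excess reserves to deposits is 0.431026 − 0.244 − 0.086 = 0.101026.

10.1%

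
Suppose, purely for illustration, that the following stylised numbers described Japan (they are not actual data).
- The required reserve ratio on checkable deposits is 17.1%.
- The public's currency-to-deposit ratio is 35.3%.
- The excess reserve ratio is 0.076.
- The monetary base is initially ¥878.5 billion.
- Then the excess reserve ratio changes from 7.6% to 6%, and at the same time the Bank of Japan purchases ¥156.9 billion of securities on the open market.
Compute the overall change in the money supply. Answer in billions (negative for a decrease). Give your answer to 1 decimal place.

¥417.8 billion

Before: m₁ = (1 + 0.353) / (0.171 + 0.076 + 0.353) = 2.255000, MB₁ = 878.5, so M₁ = 2.255000 × 878.5 = 1981.0175 billion.
After: m₂ = (1 + 0.353) / (0.171 + 0.06 + 0.353) ≈ 2.316781, MB₂ = 878.5 + 156.9 = 1035.4, so M₂ = 2.316781 × 1035.4 ≈ 2398.795 billion.
ΔM = M₂ − M₁ = 2398.795 − 1981.0175 = 417.7775 billion.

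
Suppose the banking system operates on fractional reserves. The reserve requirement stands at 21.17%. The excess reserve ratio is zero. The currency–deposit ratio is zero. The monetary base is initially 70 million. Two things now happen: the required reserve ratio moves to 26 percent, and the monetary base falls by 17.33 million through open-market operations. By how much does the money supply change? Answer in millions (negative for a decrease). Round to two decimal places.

-128.08 million

Before: m₁ = 1 / (0.2117) ≈ 4.72367, MB₁ = 70, so M₁ = 4.72367 × 70 = 330.6569 million.
After: m₂ = 1 / (0.26) ≈ 3.84615, MB₂ = 70 − 17.33 = 52.67, so M₂ = 3.84615 × 52.67 ≈ 202.5767 million.
ΔM = M₂ − M₁ = 202.5767 − 330.6569 = -128.0802 million.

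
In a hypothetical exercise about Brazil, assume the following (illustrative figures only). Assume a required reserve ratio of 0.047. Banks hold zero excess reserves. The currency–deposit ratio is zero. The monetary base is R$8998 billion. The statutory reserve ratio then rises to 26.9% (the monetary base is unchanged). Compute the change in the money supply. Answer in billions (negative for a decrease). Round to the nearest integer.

-157997 billion

Initially m₁ = 1 / (0.047) ≈ 21.27660, so M₁ = 21.27660 × 8998 = 191446.8468 billion.
After the change m₂ = 1 / (0.269) ≈ 3.71747, so M₂ = 3.71747 × 8998 ≈ 33449.7951 billion.
ΔM = M₂ − M₁ = 33449.7951 − 191446.8468 = -157997.0517 billion.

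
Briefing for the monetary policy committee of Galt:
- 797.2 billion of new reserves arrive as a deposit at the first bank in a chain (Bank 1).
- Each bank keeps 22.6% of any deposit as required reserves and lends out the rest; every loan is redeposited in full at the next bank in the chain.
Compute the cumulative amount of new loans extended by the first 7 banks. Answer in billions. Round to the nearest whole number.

Bank i lends (1 − rr)^i of the original deposit: Bank 1 lends 797.2·0.7740 = 617.0328, Bank 2 lends 797.2·0.7740² ≈ 477.5834, and so on.
Summing a geometric series: total = 797.2·[0.7740·(1 − 0.7740^7) / (1 − 0.7740)] ≈ 2275.8878 billion.

2276 billion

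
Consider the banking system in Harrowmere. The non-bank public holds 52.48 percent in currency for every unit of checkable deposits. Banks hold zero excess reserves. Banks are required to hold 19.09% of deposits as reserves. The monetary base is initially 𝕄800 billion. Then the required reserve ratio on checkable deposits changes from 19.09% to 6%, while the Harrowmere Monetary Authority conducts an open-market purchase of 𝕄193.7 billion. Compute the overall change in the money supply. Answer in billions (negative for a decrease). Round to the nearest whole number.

Before: m₁ = (1 + 0.5248) / (0.1909 + 0.5248) ≈ 2.1305, MB₁ = 800, so M₁ = 2.1305 × 800 = 1704.4 billion.
After: m₂ = (1 + 0.5248) / (0.06 + 0.5248) ≈ 2.6074, MB₂ = 800 + 193.7 = 993.7, so M₂ = 2.6074 × 993.7 ≈ 2590.9734 billion.
ΔM = M₂ − M₁ = 2590.9734 − 1704.4 = 886.5734 billion.

𝕄887 billion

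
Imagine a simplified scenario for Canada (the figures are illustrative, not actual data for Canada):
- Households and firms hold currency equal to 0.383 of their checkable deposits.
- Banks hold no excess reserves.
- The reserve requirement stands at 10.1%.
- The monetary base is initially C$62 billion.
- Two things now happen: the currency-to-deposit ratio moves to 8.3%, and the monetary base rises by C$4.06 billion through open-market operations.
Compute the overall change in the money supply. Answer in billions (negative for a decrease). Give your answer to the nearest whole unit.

C$212 billion

Before: m₁ = (1 + 0.383) / (0.101 + 0.383) ≈ 2.8574, MB₁ = 62, so M₁ = 2.8574 × 62 = 177.1588 billion.
After: m₂ = (1 + 0.083) / (0.101 + 0.083) ≈ 5.8859, MB₂ = 62 + 4.06 = 66.06, so M₂ = 5.8859 × 66.06 ≈ 388.8226 billion.
ΔM = M₂ − M₁ = 388.8226 − 177.1588 = 211.6638 billion.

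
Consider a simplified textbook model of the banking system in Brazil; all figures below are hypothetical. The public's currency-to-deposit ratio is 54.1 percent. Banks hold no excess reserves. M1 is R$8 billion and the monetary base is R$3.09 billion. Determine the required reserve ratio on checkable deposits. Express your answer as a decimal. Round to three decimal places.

Using m = M/MB = 8/3.09 ≈ 2.588997. Since m = (1 + c)/(c + rr + e), the denominator satisfies c + rr + e = (1 + c)/m = (1 + 0.541) / 2.588997 ≈ 0.595211.
With c = 0.541 and e = 0, the required reserve ratio on checkable deposits is 0.595211 − 0.541 − 0 = 0.054211.

0.054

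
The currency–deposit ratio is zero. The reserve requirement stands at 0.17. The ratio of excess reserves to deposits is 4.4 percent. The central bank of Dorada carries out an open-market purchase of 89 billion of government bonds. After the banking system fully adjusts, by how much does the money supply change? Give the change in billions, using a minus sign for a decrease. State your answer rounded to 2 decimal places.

415.89 billion

The money multiplier is m = 1 / (rr + e) = 1 / (0.17 + 0.044) ≈ 4.67290.
The purchase adds 89 billion of base, so ΔM = m × ΔMB = 4.67290 × (+89) = 415.8881 billion.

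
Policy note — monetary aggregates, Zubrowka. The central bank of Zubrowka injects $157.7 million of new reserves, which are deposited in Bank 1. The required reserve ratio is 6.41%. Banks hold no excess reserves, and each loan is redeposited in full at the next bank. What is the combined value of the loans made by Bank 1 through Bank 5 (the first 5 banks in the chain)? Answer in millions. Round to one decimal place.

$649.2 million

Bank i lends (1 − rr)^i of the original deposit: Bank 1 lends 157.7·0.9359 ≈ 147.5914, Bank 2 lends 157.7·0.9359² ≈ 138.1308, and so on.
Summing a geometric series: total = 157.7·[0.9359·(1 − 0.9359^5) / (1 − 0.9359)] ≈ 649.2234 million.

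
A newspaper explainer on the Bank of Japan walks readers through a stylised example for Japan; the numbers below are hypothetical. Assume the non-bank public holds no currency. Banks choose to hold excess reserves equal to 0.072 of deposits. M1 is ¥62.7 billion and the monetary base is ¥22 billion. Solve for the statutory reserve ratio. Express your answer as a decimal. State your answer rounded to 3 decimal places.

Using m = M/MB = 62.7/22 = 2.850000. Since m = (1 + c)/(c + rr + e), the denominator satisfies c + rr + e = (1 + c)/m = (1 + 0) / 2.850000 ≈ 0.350877.
With c = 0 and e = 0.072, the statutory reserve ratio is 0.350877 − 0 − 0.072 = 0.278877.

0.279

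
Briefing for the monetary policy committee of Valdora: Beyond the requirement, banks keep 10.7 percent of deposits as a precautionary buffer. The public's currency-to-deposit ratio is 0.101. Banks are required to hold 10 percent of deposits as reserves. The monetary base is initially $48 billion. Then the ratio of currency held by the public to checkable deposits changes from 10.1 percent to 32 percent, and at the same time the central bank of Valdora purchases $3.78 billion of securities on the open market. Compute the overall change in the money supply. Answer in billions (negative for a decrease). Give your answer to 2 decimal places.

Before: m₁ = (1 + 0.101) / (0.1 + 0.107 + 0.101) ≈ 3.57468, MB₁ = 48, so M₁ = 3.57468 × 48 ≈ 171.5846 billion.
After: m₂ = (1 + 0.32) / (0.1 + 0.107 + 0.32) ≈ 2.50474, MB₂ = 48 + 3.78 = 51.78, so M₂ = 2.50474 × 51.78 ≈ 129.6954 billion.
ΔM = M₂ − M₁ = 129.6954 − 171.5846 = -41.8892 billion.

-41.89 billion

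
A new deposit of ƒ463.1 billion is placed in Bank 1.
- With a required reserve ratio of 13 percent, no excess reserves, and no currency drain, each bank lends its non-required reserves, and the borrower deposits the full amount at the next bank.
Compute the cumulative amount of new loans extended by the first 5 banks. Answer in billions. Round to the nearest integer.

ƒ1554 billion

Bank i lends (1 − rr)^i of the original deposit: Bank 1 lends 463.1·0.8700 = 402.8970, Bank 2 lends 463.1·0.8700² ≈ 350.5204, and so on.
Summing a geometric series: total = 463.1·[0.8700·(1 − 0.8700^5) / (1 − 0.8700)] ≈ 1554.4977 billion.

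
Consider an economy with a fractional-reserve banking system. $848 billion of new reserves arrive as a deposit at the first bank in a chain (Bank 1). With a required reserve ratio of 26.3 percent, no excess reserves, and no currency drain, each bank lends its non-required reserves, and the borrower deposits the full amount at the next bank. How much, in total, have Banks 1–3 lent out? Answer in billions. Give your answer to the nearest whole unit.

Bank i lends (1 − rr)^i of the original deposit: Bank 1 lends 848·0.7370 = 624.9760, Bank 2 lends 848·0.7370² ≈ 460.6073, and so on.
Summing a geometric series: total = 848·[0.7370·(1 − 0.7370^3) / (1 − 0.7370)] ≈ 1425.0509 billion.

$1425 billion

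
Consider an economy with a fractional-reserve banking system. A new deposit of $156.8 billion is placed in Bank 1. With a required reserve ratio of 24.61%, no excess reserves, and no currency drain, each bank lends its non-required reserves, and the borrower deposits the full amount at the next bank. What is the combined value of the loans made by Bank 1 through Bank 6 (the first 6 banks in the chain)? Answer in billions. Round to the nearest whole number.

Bank i lends (1 − rr)^i of the original deposit: Bank 1 lends 156.8·0.7539 ≈ 118.2115, Bank 2 lends 156.8·0.7539² ≈ 89.1197, and so on.
Summing a geometric series: total = 156.8·[0.7539·(1 − 0.7539^6) / (1 − 0.7539)] ≈ 392.1471 billion.

$392 billion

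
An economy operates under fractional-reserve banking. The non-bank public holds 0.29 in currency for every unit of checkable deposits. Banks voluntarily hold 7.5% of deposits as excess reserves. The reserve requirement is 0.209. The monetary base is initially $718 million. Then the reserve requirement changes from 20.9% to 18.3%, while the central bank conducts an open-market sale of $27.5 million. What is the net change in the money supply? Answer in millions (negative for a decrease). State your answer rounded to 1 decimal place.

Before: m₁ = (1 + 0.29) / (0.209 + 0.075 + 0.29) ≈ 2.24739, MB₁ = 718, so M₁ = 2.24739 × 718 ≈ 1613.626 million.
After: m₂ = (1 + 0.29) / (0.183 + 0.075 + 0.29) ≈ 2.35401, MB₂ = 718 − 27.5 = 690.5, so M₂ = 2.35401 × 690.5 ≈ 1625.4439 million.
ΔM = M₂ − M₁ = 1625.4439 − 1613.626 = 11.8179 million.

$11.8 million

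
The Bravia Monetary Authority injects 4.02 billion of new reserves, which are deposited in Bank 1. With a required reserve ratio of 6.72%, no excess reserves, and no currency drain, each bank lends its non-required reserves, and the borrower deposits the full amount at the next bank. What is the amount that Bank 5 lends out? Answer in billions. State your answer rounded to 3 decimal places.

2.839 billion

Each bank lends a fraction (1 − rr) = 0.9328 of the deposit it receives, so Bank 5 receives 4.02·0.9328^4 and lends 4.02·0.9328^5 ≈ 2.8390 billion.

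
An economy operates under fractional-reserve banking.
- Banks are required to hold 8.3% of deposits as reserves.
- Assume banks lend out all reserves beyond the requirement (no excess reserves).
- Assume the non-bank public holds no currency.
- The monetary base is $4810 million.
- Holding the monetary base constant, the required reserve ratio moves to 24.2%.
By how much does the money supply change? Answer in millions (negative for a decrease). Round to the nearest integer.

Initially m₁ = 1 / (0.083) ≈ 12.04819, so M₁ = 12.04819 × 4810 = 57951.7939 million.
After the change m₂ = 1 / (0.242) ≈ 4.13223, so M₂ = 4.13223 × 4810 = 19876.0263 million.
ΔM = M₂ − M₁ = 19876.0263 − 57951.7939 = -38075.7676 million.

-38076 million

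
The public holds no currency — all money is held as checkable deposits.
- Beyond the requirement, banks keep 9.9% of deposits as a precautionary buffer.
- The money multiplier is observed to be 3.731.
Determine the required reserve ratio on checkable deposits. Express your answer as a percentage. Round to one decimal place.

Using m = 3.731. Since m = (1 + c)/(c + rr + e), the denominator satisfies c + rr + e = (1 + c)/m = (1 + 0) / 3.731 ≈ 0.268025.
With c = 0 and e = 0.099, the required reserve ratio on checkable deposits is 0.268025 − 0 − 0.099 = 0.169025.

16.9%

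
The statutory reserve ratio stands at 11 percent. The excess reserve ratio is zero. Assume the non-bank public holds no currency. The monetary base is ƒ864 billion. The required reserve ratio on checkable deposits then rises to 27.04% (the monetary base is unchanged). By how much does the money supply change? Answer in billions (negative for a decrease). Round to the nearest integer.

-4659 billion

Initially m₁ = 1 / (0.11) ≈ 9.0909, so M₁ = 9.0909 × 864 = 7854.5376 billion.
After the change m₂ = 1 / (0.2704) ≈ 3.6982, so M₂ = 3.6982 × 864 = 3195.2448 billion.
ΔM = M₂ − M₁ = 3195.2448 − 7854.5376 = -4659.2928 billion.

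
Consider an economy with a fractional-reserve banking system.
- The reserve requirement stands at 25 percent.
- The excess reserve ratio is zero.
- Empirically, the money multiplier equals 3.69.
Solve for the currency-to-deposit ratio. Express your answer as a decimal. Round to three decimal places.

0.029

Using m = 3.69. From m = (1 + c)/(c + rr + e), rearranging gives 1 + c = m·(c + rr + e), so c·(1 − m) = m·(rr + e) − 1.
Hence c = [m·(rr + e) − 1]/(1 − m) = [3.69 × (0.25 + 0) − 1] / (1 − 3.69) ≈ 0.028810.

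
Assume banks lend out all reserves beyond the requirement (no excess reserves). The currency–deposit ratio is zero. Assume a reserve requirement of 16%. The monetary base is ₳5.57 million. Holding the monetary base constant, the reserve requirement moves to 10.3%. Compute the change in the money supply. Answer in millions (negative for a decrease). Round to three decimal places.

₳19.265 million

Initially m₁ = 1 / (0.16) = 6.25, so M₁ = 6.25 × 5.57 = 34.8125 million.
After the change m₂ = 1 / (0.103) ≈ 9.70874, so M₂ = 9.70874 × 5.57 ≈ 54.0777 million.
ΔM = M₂ − M₁ = 54.0777 − 34.8125 = 19.2652 million.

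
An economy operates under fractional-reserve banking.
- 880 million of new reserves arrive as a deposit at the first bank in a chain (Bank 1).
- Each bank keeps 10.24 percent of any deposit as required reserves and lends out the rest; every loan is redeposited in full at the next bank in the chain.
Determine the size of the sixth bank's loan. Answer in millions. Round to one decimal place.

Each bank lends a fraction (1 − rr) = 0.8976 of the deposit it receives, so Bank 6 receives 880·0.8976^5 and lends 880·0.8976^6 ≈ 460.2351 million.

460.2 million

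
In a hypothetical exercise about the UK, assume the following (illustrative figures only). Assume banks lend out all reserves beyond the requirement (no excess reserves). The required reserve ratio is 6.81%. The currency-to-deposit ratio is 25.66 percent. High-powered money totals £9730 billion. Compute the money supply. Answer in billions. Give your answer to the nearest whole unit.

The money multiplier is m = (1 + c) / (rr + c) = (1 + 0.2566) / (0.0681 + 0.2566) ≈ 3.87003.
So M = m × MB = 3.87003 × 9730 = 37655.3919 billion.

£37655 billion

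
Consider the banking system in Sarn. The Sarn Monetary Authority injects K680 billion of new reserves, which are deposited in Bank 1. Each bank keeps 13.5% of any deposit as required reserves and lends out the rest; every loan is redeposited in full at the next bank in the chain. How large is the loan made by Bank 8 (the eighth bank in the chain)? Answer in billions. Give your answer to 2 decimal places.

Each bank lends a fraction (1 − rr) = 0.8650 of the deposit it receives, so Bank 8 receives 680·0.8650^7 and lends 680·0.8650^8 ≈ 213.1267 billion.

K213.13 billion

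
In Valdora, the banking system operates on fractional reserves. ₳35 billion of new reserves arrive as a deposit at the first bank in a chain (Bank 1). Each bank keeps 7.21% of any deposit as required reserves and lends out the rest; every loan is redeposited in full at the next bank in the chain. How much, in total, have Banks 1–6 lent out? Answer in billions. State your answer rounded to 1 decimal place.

₳162.9 billion

Bank i lends (1 − rr)^i of the original deposit: Bank 1 lends 35·0.9279 = 32.4765, Bank 2 lends 35·0.9279² ≈ 30.1349, and so on.
Summing a geometric series: total = 35·[0.9279·(1 − 0.9279^6) / (1 − 0.9279)] ≈ 162.9348 billion.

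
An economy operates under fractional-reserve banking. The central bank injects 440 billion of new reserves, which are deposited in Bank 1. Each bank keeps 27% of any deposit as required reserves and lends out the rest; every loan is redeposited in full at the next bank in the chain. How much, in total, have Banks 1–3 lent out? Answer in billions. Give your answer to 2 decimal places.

Bank i lends (1 − rr)^i of the original deposit: Bank 1 lends 440·0.7300 = 321.2000, Bank 2 lends 440·0.7300² = 234.4760, and so on.
Summing a geometric series: total = 440·[0.7300·(1 − 0.7300^3) / (1 − 0.7300)] ≈ 726.8435 billion.

726.84 billion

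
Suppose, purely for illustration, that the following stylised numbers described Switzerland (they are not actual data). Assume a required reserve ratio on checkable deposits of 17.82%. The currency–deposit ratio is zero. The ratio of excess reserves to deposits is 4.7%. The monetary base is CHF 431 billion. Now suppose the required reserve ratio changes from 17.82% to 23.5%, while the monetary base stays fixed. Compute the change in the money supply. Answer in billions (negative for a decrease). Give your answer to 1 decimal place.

Initially m₁ = 1 / (0.1782 + 0.047) ≈ 4.44050, so M₁ = 4.44050 × 431 = 1913.8555 billion.
After the change m₂ = 1 / (0.235 + 0.047) ≈ 3.54610, so M₂ = 3.54610 × 431 = 1528.3691 billion.
ΔM = M₂ − M₁ = 1528.3691 − 1913.8555 = -385.4864 billion.

-385.5 billion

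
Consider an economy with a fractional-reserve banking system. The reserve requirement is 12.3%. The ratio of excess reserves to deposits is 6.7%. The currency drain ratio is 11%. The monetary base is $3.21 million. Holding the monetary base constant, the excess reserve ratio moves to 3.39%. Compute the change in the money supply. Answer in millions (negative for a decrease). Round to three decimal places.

Initially m₁ = (1 + 0.11) / (0.123 + 0.067 + 0.11) = 3.7, so M₁ = 3.7 × 3.21 = 11.877 million.
After the change m₂ = (1 + 0.11) / (0.123 + 0.0339 + 0.11) ≈ 4.15886, so M₂ = 4.15886 × 3.21 ≈ 13.3499 million.
ΔM = M₂ − M₁ = 13.3499 − 11.877 = 1.4729 million.

$1.473 million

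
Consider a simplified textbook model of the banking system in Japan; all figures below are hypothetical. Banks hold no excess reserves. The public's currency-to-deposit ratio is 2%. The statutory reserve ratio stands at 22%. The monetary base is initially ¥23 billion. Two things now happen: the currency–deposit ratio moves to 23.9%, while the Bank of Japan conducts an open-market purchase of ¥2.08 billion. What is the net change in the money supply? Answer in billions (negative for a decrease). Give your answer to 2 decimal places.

-30.05 billion

Before: m₁ = (1 + 0.02) / (0.22 + 0.02) = 4.25, MB₁ = 23, so M₁ = 4.25 × 23 = 97.75 billion.
After: m₂ = (1 + 0.239) / (0.22 + 0.239) ≈ 2.69935, MB₂ = 23 + 2.08 = 25.08, so M₂ = 2.69935 × 25.08 ≈ 67.6997 billion.
ΔM = M₂ − M₁ = 67.6997 − 97.75 = -30.0503 billion.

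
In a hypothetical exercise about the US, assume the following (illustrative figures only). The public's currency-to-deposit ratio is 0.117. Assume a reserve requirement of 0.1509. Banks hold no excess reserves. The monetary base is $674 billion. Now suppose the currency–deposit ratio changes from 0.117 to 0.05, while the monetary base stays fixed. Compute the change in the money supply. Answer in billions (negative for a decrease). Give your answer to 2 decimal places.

Initially m₁ = (1 + 0.117) / (0.1509 + 0.117) ≈ 4.169466, so M₁ = 4.169466 × 674 ≈ 2810.2201 billion.
After the change m₂ = (1 + 0.05) / (0.1509 + 0.05) ≈ 5.226481, so M₂ = 5.226481 × 674 ≈ 3522.6482 billion.
ΔM = M₂ − M₁ = 3522.6482 − 2810.2201 = 712.4281 billion.

$712.43 billion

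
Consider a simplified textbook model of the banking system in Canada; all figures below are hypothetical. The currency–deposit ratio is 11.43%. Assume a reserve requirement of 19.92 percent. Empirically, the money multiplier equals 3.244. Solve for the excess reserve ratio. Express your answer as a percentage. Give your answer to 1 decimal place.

3.0%

Using m = 3.244. Since m = (1 + c)/(c + rr + e), the denominator satisfies c + rr + e = (1 + c)/m = (1 + 0.1143) / 3.244 ≈ 0.343496.
With c = 0.1143 and rr = 0.1992, the excess reserve ratio is 0.343496 − 0.1143 − 0.1992 = 0.029996.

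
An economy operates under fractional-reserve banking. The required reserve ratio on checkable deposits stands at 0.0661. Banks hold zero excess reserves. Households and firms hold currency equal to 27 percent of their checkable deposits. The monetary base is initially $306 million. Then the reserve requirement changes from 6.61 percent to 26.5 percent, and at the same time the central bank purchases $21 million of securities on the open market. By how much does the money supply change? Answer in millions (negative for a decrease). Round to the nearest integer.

-380 million

Before: m₁ = (1 + 0.27) / (0.0661 + 0.27) ≈ 3.7786, MB₁ = 306, so M₁ = 3.7786 × 306 = 1156.2516 million.
After: m₂ = (1 + 0.27) / (0.265 + 0.27) ≈ 2.3738, MB₂ = 306 + 21 = 327, so M₂ = 2.3738 × 327 = 776.2326 million.
ΔM = M₂ − M₁ = 776.2326 − 1156.2516 = -380.019 million.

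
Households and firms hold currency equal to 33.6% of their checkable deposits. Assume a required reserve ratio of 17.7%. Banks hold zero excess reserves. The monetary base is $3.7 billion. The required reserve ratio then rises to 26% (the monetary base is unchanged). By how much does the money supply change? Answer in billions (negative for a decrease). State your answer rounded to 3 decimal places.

Initially m₁ = (1 + 0.336) / (0.177 + 0.336) ≈ 2.60429, so M₁ = 2.60429 × 3.7 ≈ 9.6359 billion.
After the change m₂ = (1 + 0.336) / (0.26 + 0.336) ≈ 2.24161, so M₂ = 2.24161 × 3.7 ≈ 8.294 billion.
ΔM = M₂ − M₁ = 8.294 − 9.6359 = -1.3419 billion.

-1.342 billion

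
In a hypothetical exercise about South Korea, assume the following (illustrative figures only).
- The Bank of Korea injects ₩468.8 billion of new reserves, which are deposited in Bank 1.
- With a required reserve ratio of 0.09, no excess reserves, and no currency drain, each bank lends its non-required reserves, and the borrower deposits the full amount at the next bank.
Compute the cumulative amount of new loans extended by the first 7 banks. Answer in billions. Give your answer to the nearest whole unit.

₩2291 billion

Bank i lends (1 − rr)^i of the original deposit: Bank 1 lends 468.8·0.9100 = 426.6080, Bank 2 lends 468.8·0.9100² ≈ 388.2133, and so on.
Summing a geometric series: total = 468.8·[0.9100·(1 − 0.9100^7) / (1 − 0.9100)] ≈ 2290.5957 billion.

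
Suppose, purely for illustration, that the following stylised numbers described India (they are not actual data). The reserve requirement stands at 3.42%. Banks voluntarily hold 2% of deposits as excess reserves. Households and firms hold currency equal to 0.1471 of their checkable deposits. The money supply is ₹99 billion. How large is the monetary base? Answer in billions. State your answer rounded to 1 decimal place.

The money multiplier is m = (1 + c) / (rr + e + c) = (1 + 0.1471) / (0.0342 + 0.02 + 0.1471) ≈ 5.6985.
MB = M / m = 99 / 5.6985 ≈ 17.373 billion.

₹17.4 billion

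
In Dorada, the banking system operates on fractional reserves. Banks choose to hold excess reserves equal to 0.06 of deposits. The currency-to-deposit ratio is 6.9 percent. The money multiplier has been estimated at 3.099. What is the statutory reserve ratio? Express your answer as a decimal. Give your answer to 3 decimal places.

0.216

Using m = 3.099. Since m = (1 + c)/(c + rr + e), the denominator satisfies c + rr + e = (1 + c)/m = (1 + 0.069) / 3.099 ≈ 0.344950.
With c = 0.069 and e = 0.06, the statutory reserve ratio is 0.344950 − 0.069 − 0.06 = 0.21595.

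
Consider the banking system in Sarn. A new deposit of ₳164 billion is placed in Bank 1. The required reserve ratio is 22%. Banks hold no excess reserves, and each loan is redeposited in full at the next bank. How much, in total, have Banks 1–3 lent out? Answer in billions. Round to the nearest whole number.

Bank i lends (1 − rr)^i of the original deposit: Bank 1 lends 164·0.7800 = 127.9200, Bank 2 lends 164·0.7800² = 99.7776, and so on.
Summing a geometric series: total = 164·[0.7800·(1 − 0.7800^3) / (1 − 0.7800)] ≈ 305.5241 billion.

₳306 billion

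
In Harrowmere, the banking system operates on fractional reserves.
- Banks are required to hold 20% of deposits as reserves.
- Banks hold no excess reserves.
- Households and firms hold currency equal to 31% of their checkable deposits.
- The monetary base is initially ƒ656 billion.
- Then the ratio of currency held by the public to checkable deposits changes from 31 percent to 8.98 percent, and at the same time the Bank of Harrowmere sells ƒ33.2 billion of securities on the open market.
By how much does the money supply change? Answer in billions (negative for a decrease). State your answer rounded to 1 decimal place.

ƒ657.0 billion

Before: m₁ = (1 + 0.31) / (0.2 + 0.31) ≈ 2.56863, MB₁ = 656, so M₁ = 2.56863 × 656 ≈ 1685.0213 billion.
After: m₂ = (1 + 0.0898) / (0.2 + 0.0898) ≈ 3.76052, MB₂ = 656 − 33.2 = 622.8, so M₂ = 3.76052 × 622.8 ≈ 2342.0519 billion.
ΔM = M₂ − M₁ = 2342.0519 − 1685.0213 = 657.0306 billion.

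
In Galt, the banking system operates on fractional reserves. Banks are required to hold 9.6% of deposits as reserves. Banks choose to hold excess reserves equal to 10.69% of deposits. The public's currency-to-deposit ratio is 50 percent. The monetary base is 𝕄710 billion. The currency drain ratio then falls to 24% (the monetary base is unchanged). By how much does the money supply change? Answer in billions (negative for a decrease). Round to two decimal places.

𝕄472.66 billion

Initially m₁ = (1 + 0.5) / (0.096 + 0.1069 + 0.5) ≈ 2.134016, so M₁ = 2.134016 × 710 ≈ 1515.1514 billion.
After the change m₂ = (1 + 0.24) / (0.096 + 0.1069 + 0.24) ≈ 2.799729, so M₂ = 2.799729 × 710 ≈ 1987.8076 billion.
ΔM = M₂ − M₁ = 1987.8076 − 1515.1514 = 472.6562 billion.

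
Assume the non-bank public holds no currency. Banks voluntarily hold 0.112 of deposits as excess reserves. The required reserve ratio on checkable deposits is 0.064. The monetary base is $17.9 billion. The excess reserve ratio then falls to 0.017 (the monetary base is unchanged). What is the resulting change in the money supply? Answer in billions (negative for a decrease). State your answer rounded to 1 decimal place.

Initially m₁ = 1 / (0.064 + 0.112) ≈ 5.6818, so M₁ = 5.6818 × 17.9 ≈ 101.7042 billion.
After the change m₂ = 1 / (0.064 + 0.017) ≈ 12.3457, so M₂ = 12.3457 × 17.9 ≈ 220.988 billion.
ΔM = M₂ − M₁ = 220.988 − 101.7042 = 119.2838 billion.

$119.3 billion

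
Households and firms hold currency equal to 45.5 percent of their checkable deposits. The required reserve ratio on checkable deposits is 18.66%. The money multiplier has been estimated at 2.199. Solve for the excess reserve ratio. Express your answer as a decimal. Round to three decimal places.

0.020

Using m = 2.199. Since m = (1 + c)/(c + rr + e), the denominator satisfies c + rr + e = (1 + c)/m = (1 + 0.455) / 2.199 ≈ 0.661664.
With c = 0.455 and rr = 0.1866, the excess reserve ratio is 0.661664 − 0.455 − 0.1866 = 0.020064.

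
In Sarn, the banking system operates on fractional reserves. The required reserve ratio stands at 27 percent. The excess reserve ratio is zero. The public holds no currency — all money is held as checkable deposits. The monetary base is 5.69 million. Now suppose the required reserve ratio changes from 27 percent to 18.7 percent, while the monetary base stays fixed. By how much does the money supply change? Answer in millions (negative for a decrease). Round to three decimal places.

9.354 million

Initially m₁ = 1 / (0.27) ≈ 3.70370, so M₁ = 3.70370 × 5.69 ≈ 21.0741 million.
After the change m₂ = 1 / (0.187) ≈ 5.34759, so M₂ = 5.34759 × 5.69 ≈ 30.4278 million.
ΔM = M₂ − M₁ = 30.4278 − 21.0741 = 9.3537 million.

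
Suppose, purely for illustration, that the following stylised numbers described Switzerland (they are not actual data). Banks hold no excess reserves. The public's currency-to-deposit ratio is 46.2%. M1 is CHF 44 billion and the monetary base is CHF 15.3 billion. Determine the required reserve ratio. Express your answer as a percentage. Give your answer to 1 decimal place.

4.6%

Using m = M/MB = 44/15.3 ≈ 2.875817. Since m = (1 + c)/(c + rr + e), the denominator satisfies c + rr + e = (1 + c)/m = (1 + 0.462) / 2.875817 ≈ 0.508377.
With c = 0.462 and e = 0, the required reserve ratio is 0.508377 − 0.462 − 0 = 0.046377.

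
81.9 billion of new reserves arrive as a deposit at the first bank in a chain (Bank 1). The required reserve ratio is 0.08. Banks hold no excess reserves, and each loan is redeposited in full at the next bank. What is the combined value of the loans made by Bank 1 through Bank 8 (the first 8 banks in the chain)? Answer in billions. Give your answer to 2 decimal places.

458.47 billion

Bank i lends (1 − rr)^i of the original deposit: Bank 1 lends 81.9·0.9200 = 75.3480, Bank 2 lends 81.9·0.9200² ≈ 69.3202, and so on.
Summing a geometric series: total = 81.9·[0.9200·(1 − 0.9200^8) / (1 − 0.9200)] ≈ 458.4748 billion.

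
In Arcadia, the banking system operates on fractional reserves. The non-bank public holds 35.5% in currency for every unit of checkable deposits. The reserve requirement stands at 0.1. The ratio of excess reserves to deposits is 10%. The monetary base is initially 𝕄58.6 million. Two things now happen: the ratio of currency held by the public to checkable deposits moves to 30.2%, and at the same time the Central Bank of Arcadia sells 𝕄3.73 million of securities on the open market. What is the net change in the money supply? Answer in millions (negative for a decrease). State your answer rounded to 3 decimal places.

Before: m₁ = (1 + 0.355) / (0.1 + 0.1 + 0.355) ≈ 2.441441, MB₁ = 58.6, so M₁ = 2.441441 × 58.6 ≈ 143.0684 million.
After: m₂ = (1 + 0.302) / (0.1 + 0.1 + 0.302) ≈ 2.593625, MB₂ = 58.6 − 3.73 = 54.87, so M₂ = 2.593625 × 54.87 ≈ 142.3122 million.
ΔM = M₂ − M₁ = 142.3122 − 143.0684 = -0.7562 million.

-0.756 million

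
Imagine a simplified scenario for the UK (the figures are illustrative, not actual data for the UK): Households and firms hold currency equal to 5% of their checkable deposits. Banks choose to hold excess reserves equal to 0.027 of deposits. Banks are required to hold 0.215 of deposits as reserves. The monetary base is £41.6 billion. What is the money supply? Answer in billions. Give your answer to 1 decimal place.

£149.6 billion

The money multiplier is m = (1 + c) / (rr + e + c) = (1 + 0.05) / (0.215 + 0.027 + 0.05) ≈ 3.5959.
So M = m × MB = 3.5959 × 41.6 ≈ 149.5894 billion.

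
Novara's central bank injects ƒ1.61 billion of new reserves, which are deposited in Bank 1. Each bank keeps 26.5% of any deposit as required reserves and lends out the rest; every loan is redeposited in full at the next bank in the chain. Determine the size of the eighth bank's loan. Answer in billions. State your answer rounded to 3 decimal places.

ƒ0.137 billion

Each bank lends a fraction (1 − rr) = 0.7350 of the deposit it receives, so Bank 8 receives 1.61·0.7350^7 and lends 1.61·0.7350^8 ≈ 0.1371 billion.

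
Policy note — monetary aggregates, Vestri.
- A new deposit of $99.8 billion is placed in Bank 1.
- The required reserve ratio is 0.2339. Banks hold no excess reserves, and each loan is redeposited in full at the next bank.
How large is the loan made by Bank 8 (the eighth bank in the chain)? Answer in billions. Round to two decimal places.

$11.84 billion

Each bank lends a fraction (1 − rr) = 0.7661 of the deposit it receives, so Bank 8 receives 99.8·0.7661^7 and lends 99.8·0.7661^8 ≈ 11.8417 billion.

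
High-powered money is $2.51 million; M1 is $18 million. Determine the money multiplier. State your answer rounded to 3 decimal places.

The money multiplier is m = M / MB = 18 / 2.51 ≈ 7.17131.

7.171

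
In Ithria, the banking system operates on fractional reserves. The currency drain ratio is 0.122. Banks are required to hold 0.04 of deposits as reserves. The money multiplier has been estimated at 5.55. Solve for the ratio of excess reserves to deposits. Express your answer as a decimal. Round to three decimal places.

0.040

Using m = 5.55. Since m = (1 + c)/(c + rr + e), the denominator satisfies c + rr + e = (1 + c)/m = (1 + 0.122) / 5.55 ≈ 0.202162.
With c = 0.122 and rr = 0.04, the ratio of excess reserves to deposits is 0.202162 − 0.122 − 0.04 = 0.040162.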